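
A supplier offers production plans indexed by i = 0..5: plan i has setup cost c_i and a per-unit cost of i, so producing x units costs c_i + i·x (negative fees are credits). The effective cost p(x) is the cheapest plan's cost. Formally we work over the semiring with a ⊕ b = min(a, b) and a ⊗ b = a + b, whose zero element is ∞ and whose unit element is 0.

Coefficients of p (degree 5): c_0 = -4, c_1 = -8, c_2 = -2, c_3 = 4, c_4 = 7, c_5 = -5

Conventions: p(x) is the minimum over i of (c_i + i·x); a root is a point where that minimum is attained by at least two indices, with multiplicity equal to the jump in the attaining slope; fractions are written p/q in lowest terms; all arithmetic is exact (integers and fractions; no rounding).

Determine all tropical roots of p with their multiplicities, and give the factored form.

hull edge (i=0, c=-4) to (i=1, c=-8): slope -4, span 1
hull edge (i=1, c=-8) to (i=5, c=-5): slope 3/4, span 4
Factored form: p(x) = -5 ⊗ (x ⊕ (-3/4)) ⊗ (x ⊕ (-3/4)) ⊗ (x ⊕ (-3/4)) ⊗ (x ⊕ (-3/4)) ⊗ (x ⊕ 4)
Answer: roots = -3/4 (mult 4), 4 (mult 1)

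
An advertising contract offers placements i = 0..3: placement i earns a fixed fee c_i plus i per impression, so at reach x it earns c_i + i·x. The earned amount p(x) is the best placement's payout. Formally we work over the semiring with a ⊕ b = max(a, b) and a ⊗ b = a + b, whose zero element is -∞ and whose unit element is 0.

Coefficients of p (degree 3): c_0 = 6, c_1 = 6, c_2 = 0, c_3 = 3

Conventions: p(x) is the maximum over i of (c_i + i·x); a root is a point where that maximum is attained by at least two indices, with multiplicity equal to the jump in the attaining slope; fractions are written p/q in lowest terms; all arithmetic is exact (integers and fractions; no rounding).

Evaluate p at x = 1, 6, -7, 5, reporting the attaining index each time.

p(1) = max(6+0·1=6, 6+1·1=7, 0+2·1=2, 3+3·1=6) = 7 (attained by i=1)
p(6) = max(6+0·6=6, 6+1·6=12, 0+2·6=12, 3+3·6=21) = 21 (attained by i=3)
p(-7) = max(6+0·(-7)=6, 6+1·(-7)=-1, 0+2·(-7)=-14, 3+3·(-7)=-18) = 6 (attained by i=0)
p(5) = max(6+0·5=6, 6+1·5=11, 0+2·5=10, 3+3·5=18) = 18 (attained by i=3)
Answer: p(1) = 7; p(6) = 21; p(-7) = 6; p(5) = 18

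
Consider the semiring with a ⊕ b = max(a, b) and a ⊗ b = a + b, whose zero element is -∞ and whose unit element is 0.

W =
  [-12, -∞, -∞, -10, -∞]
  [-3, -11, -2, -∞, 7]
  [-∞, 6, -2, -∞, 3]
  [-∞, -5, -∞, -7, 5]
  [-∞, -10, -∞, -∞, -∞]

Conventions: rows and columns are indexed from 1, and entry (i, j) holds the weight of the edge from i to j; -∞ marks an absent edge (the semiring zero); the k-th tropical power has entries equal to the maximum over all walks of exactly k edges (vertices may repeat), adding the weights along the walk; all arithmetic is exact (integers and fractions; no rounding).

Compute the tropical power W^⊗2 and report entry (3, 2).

W^⊗2:
  [-24, -15, -∞, -17, -5]
  [-14, 4, -4, -13, 1]
  [3, 4, 4, -∞, 13]
  [-8, -5, -7, -14, 2]
  [-13, -21, -12, -∞, -3]
Key observation: the optimum is the walk 3->3->2, with weight (-2) + 6 = 4.
Optimal value attained by: walk 3->3->2.
Answer: (W^⊗2)[3][2] = 4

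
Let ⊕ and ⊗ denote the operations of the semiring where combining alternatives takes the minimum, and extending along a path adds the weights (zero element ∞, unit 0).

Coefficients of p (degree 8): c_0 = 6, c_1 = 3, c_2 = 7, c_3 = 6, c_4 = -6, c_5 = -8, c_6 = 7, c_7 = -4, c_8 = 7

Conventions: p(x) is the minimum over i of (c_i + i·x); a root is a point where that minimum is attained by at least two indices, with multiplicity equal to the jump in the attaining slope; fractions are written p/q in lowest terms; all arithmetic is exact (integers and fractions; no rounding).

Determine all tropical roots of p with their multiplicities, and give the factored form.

hull edge (i=0, c=6) to (i=4, c=-6): slope -3, span 4
hull edge (i=4, c=-6) to (i=5, c=-8): slope -2, span 1
hull edge (i=5, c=-8) to (i=7, c=-4): slope 2, span 2
hull edge (i=7, c=-4) to (i=8, c=7): slope 11, span 1
Factored form: p(x) = 7 ⊗ (x ⊕ (-11)) ⊗ (x ⊕ (-2)) ⊗ (x ⊕ (-2)) ⊗ (x ⊕ 2) ⊗ (x ⊕ 3) ⊗ (x ⊕ 3) ⊗ (x ⊕ 3) ⊗ (x ⊕ 3)
Answer: roots = -11 (mult 1), -2 (mult 2), 2 (mult 1), 3 (mult 4)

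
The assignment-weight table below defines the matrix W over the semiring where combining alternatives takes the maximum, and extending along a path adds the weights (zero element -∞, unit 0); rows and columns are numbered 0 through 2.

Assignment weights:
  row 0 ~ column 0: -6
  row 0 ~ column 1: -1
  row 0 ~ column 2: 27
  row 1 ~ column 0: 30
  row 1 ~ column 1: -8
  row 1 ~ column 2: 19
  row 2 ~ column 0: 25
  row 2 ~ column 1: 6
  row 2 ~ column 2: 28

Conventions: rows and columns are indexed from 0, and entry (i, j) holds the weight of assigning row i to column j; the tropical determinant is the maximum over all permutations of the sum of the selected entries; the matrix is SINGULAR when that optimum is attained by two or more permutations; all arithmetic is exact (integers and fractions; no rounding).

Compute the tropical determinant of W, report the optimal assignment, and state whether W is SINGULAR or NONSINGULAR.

σ = (0, 1, 2): (-6) + (-8) + 28 = 14
σ = (0, 2, 1): (-6) + 19 + 6 = 19
σ = (1, 0, 2): (-1) + 30 + 28 = 57
σ = (1, 2, 0): (-1) + 19 + 25 = 43
σ = (2, 0, 1): 27 + 30 + 6 = 63
σ = (2, 1, 0): 27 + (-8) + 25 = 44
Optimal value attained by: σ = (2, 0, 1).
Answer: det⊕(W) = 63; verdict: NONSINGULAR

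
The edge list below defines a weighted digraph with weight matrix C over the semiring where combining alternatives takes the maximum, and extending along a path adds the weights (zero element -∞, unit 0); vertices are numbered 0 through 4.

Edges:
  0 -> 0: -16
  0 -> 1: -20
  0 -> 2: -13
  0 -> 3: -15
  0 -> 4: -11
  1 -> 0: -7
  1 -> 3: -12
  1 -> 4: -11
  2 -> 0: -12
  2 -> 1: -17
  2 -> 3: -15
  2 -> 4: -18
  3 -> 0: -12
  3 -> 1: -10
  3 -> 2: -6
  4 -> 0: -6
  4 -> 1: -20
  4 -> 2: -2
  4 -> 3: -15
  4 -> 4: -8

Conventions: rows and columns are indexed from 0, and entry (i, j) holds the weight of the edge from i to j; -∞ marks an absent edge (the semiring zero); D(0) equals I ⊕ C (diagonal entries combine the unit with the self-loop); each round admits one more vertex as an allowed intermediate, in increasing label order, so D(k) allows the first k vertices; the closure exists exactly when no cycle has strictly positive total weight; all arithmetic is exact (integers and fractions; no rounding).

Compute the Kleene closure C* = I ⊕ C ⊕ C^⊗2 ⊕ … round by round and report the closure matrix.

D(0):
  [0, -20, -13, -15, -11]
  [-7, 0, -∞, -12, -11]
  [-12, -17, 0, -15, -18]
  [-12, -10, -6, 0, -∞]
  [-6, -20, -2, -15, 0]
D(1):
  [0, -20, -13, -15, -11]
  [-7, 0, -20, -12, -11]
  [-12, -17, 0, -15, -18]
  [-12, -10, -6, 0, -23]
  [-6, -20, -2, -15, 0]
D(2):
  [0, -20, -13, -15, -11]
  [-7, 0, -20, -12, -11]
  [-12, -17, 0, -15, -18]
  [-12, -10, -6, 0, -21]
  [-6, -20, -2, -15, 0]
D(3):
  [0, -20, -13, -15, -11]
  [-7, 0, -20, -12, -11]
  [-12, -17, 0, -15, -18]
  [-12, -10, -6, 0, -21]
  [-6, -19, -2, -15, 0]
D(4):
  [0, -20, -13, -15, -11]
  [-7, 0, -18, -12, -11]
  [-12, -17, 0, -15, -18]
  [-12, -10, -6, 0, -21]
  [-6, -19, -2, -15, 0]
D(5):
  [0, -20, -13, -15, -11]
  [-7, 0, -13, -12, -11]
  [-12, -17, 0, -15, -18]
  [-12, -10, -6, 0, -21]
  [-6, -19, -2, -15, 0]
Answer: C* = [[0, -20, -13, -15, -11], [-7, 0, -13, -12, -11], [-12, -17, 0, -15, -18], [-12, -10, -6, 0, -21], [-6, -19, -2, -15, 0]]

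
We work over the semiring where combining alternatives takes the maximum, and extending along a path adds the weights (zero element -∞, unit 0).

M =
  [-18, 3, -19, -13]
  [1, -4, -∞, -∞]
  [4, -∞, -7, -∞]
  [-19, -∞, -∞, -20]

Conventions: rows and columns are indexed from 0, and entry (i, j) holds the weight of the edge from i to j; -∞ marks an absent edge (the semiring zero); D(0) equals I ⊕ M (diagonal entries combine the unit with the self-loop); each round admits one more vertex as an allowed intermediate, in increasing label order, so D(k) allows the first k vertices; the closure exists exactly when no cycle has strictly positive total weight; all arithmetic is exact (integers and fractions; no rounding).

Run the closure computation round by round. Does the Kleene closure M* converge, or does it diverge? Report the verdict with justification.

D(0):
  [0, 3, -19, -13]
  [1, 0, -∞, -∞]
  [4, -∞, 0, -∞]
  [-19, -∞, -∞, 0]
Detection: at round 1, diagonal entry (1, 1) turns strictly positive.
Key observation: the cycle 1->0->1 has total weight 1 + 3, which is strictly positive.
Answer: DIVERGES — positive cycle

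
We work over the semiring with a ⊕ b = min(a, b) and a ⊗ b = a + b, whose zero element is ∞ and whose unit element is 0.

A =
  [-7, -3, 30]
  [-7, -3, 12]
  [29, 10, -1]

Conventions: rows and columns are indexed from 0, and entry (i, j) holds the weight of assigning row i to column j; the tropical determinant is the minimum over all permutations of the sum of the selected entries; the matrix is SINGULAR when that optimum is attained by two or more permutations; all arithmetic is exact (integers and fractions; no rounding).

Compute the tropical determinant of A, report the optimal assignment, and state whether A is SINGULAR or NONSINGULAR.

σ = (0, 1, 2): (-7) + (-3) + (-1) = -11
σ = (0, 2, 1): (-7) + 12 + 10 = 15
σ = (1, 0, 2): (-3) + (-7) + (-1) = -11
σ = (1, 2, 0): (-3) + 12 + 29 = 38
σ = (2, 0, 1): 30 + (-7) + 10 = 33
σ = (2, 1, 0): 30 + (-3) + 29 = 56
Optimal value attained by: σ = (0, 1, 2).
Answer: det⊕(A) = -11; verdict: SINGULAR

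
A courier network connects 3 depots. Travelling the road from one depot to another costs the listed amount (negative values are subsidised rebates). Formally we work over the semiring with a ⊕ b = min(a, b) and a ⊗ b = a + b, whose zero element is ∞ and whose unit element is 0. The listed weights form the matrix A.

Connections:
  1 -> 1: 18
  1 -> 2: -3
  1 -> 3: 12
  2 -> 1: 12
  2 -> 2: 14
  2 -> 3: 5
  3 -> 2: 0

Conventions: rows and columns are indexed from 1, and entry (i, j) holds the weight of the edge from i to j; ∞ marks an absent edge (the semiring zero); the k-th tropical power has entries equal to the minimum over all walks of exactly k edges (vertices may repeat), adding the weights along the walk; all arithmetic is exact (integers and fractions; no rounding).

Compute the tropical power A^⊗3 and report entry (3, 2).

A^⊗2:
  [9, 11, 2]
  [26, 5, 19]
  [12, 14, 5]
A^⊗3:
  [23, 2, 16]
  [17, 19, 10]
  [26, 5, 19]
Key observation: the optimum is the walk 3->2->3->2, with weight 0 + 5 + 0 = 5.
Optimal value attained by: walk 3->2->3->2.
Answer: (A^⊗3)[3][2] = 5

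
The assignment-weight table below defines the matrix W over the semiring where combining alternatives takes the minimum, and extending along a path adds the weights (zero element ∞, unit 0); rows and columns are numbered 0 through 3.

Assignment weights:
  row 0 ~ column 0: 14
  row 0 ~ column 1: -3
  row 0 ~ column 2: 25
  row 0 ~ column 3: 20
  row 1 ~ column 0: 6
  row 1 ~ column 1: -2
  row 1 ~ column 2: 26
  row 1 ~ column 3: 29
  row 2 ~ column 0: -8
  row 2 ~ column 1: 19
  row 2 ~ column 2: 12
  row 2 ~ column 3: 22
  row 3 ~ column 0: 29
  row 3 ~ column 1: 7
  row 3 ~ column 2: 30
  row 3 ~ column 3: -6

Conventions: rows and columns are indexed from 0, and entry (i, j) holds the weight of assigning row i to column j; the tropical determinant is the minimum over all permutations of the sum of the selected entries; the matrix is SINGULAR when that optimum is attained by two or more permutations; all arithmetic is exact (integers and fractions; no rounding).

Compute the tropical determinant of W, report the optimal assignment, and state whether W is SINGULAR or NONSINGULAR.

σ = (0, 1, 2, 3): 14 + (-2) + 12 + (-6) = 18
σ = (0, 1, 3, 2): 14 + (-2) + 22 + 30 = 64
σ = (0, 2, 1, 3): 14 + 26 + 19 + (-6) = 53
σ = (0, 2, 3, 1): 14 + 26 + 22 + 7 = 69
σ = (0, 3, 1, 2): 14 + 29 + 19 + 30 = 92
σ = (0, 3, 2, 1): 14 + 29 + 12 + 7 = 62
σ = (1, 0, 2, 3): (-3) + 6 + 12 + (-6) = 9
σ = (1, 0, 3, 2): (-3) + 6 + 22 + 30 = 55
σ = (1, 2, 0, 3): (-3) + 26 + (-8) + (-6) = 9
σ = (1, 2, 3, 0): (-3) + 26 + 22 + 29 = 74
σ = (1, 3, 0, 2): (-3) + 29 + (-8) + 30 = 48
σ = (1, 3, 2, 0): (-3) + 29 + 12 + 29 = 67
σ = (2, 0, 1, 3): 25 + 6 + 19 + (-6) = 44
σ = (2, 0, 3, 1): 25 + 6 + 22 + 7 = 60
σ = (2, 1, 0, 3): 25 + (-2) + (-8) + (-6) = 9
σ = (2, 1, 3, 0): 25 + (-2) + 22 + 29 = 74
σ = (2, 3, 0, 1): 25 + 29 + (-8) + 7 = 53
σ = (2, 3, 1, 0): 25 + 29 + 19 + 29 = 102
σ = (3, 0, 1, 2): 20 + 6 + 19 + 30 = 75
σ = (3, 0, 2, 1): 20 + 6 + 12 + 7 = 45
σ = (3, 1, 0, 2): 20 + (-2) + (-8) + 30 = 40
σ = (3, 1, 2, 0): 20 + (-2) + 12 + 29 = 59
σ = (3, 2, 0, 1): 20 + 26 + (-8) + 7 = 45
σ = (3, 2, 1, 0): 20 + 26 + 19 + 29 = 94
Optimal value attained by: σ = (1, 0, 2, 3).
Answer: det⊕(W) = 9; verdict: SINGULAR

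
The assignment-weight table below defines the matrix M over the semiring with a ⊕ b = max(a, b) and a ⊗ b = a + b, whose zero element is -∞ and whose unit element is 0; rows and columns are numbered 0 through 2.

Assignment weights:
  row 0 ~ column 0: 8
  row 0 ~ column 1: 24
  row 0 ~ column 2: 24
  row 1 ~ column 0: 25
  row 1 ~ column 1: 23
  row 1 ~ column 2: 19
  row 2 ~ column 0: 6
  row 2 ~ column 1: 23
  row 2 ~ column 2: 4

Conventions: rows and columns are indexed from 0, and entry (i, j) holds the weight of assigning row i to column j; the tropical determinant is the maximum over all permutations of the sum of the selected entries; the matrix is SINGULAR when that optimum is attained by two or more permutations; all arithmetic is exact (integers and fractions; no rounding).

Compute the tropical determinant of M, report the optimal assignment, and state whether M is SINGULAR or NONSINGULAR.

σ = (0, 1, 2): 8 + 23 + 4 = 35
σ = (0, 2, 1): 8 + 19 + 23 = 50
σ = (1, 0, 2): 24 + 25 + 4 = 53
σ = (1, 2, 0): 24 + 19 + 6 = 49
σ = (2, 0, 1): 24 + 25 + 23 = 72
σ = (2, 1, 0): 24 + 23 + 6 = 53
Optimal value attained by: σ = (2, 0, 1).
Answer: det⊕(M) = 72; verdict: NONSINGULAR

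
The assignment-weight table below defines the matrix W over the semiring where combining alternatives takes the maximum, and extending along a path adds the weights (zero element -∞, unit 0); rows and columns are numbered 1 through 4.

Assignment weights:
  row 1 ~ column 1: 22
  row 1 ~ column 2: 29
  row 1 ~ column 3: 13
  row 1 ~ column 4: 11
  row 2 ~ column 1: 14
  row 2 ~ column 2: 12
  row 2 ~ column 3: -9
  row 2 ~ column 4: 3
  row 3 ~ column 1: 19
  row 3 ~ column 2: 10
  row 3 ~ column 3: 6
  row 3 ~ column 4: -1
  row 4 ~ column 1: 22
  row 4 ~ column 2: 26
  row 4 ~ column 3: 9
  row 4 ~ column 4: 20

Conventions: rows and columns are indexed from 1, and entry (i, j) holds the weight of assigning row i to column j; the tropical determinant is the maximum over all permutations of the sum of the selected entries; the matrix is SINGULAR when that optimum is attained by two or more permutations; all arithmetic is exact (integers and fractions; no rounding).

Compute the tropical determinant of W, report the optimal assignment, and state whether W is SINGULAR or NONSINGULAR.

σ = (1, 2, 3, 4): 22 + 12 + 6 + 20 = 60
σ = (1, 2, 4, 3): 22 + 12 + (-1) + 9 = 42
σ = (1, 3, 2, 4): 22 + (-9) + 10 + 20 = 43
σ = (1, 3, 4, 2): 22 + (-9) + (-1) + 26 = 38
σ = (1, 4, 2, 3): 22 + 3 + 10 + 9 = 44
σ = (1, 4, 3, 2): 22 + 3 + 6 + 26 = 57
σ = (2, 1, 3, 4): 29 + 14 + 6 + 20 = 69
σ = (2, 1, 4, 3): 29 + 14 + (-1) + 9 = 51
σ = (2, 3, 1, 4): 29 + (-9) + 19 + 20 = 59
σ = (2, 3, 4, 1): 29 + (-9) + (-1) + 22 = 41
σ = (2, 4, 1, 3): 29 + 3 + 19 + 9 = 60
σ = (2, 4, 3, 1): 29 + 3 + 6 + 22 = 60
σ = (3, 1, 2, 4): 13 + 14 + 10 + 20 = 57
σ = (3, 1, 4, 2): 13 + 14 + (-1) + 26 = 52
σ = (3, 2, 1, 4): 13 + 12 + 19 + 20 = 64
σ = (3, 2, 4, 1): 13 + 12 + (-1) + 22 = 46
σ = (3, 4, 1, 2): 13 + 3 + 19 + 26 = 61
σ = (3, 4, 2, 1): 13 + 3 + 10 + 22 = 48
σ = (4, 1, 2, 3): 11 + 14 + 10 + 9 = 44
σ = (4, 1, 3, 2): 11 + 14 + 6 + 26 = 57
σ = (4, 2, 1, 3): 11 + 12 + 19 + 9 = 51
σ = (4, 2, 3, 1): 11 + 12 + 6 + 22 = 51
σ = (4, 3, 1, 2): 11 + (-9) + 19 + 26 = 47
σ = (4, 3, 2, 1): 11 + (-9) + 10 + 22 = 34
Optimal value attained by: σ = (2, 1, 3, 4).
Answer: det⊕(W) = 69; verdict: NONSINGULAR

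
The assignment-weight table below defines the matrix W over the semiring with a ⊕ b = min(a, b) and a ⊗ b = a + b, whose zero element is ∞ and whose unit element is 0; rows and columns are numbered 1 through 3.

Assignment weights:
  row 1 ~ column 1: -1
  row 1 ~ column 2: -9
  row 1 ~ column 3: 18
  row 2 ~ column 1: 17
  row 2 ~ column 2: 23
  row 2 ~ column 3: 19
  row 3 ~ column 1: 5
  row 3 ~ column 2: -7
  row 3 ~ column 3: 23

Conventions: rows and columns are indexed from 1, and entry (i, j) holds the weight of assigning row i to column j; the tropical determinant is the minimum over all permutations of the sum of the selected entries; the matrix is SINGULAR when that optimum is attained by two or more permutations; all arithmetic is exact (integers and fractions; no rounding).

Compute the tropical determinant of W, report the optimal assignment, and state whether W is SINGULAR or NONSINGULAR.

σ = (1, 2, 3): (-1) + 23 + 23 = 45
σ = (1, 3, 2): (-1) + 19 + (-7) = 11
σ = (2, 1, 3): (-9) + 17 + 23 = 31
σ = (2, 3, 1): (-9) + 19 + 5 = 15
σ = (3, 1, 2): 18 + 17 + (-7) = 28
σ = (3, 2, 1): 18 + 23 + 5 = 46
Optimal value attained by: σ = (1, 3, 2).
Answer: det⊕(W) = 11; verdict: NONSINGULAR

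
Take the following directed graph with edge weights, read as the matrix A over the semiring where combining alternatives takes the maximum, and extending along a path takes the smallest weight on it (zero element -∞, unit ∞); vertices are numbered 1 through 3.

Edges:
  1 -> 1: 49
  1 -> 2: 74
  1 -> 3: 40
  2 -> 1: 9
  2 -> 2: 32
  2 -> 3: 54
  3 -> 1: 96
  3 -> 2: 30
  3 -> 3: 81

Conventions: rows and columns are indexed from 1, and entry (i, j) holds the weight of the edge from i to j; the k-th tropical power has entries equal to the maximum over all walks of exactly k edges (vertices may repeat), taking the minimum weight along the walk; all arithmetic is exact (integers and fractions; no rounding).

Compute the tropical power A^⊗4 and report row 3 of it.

A^⊗2:
  [49, 49, 54]
  [54, 32, 54]
  [81, 74, 81]
A^⊗3:
  [54, 49, 54]
  [54, 54, 54]
  [81, 74, 81]
A^⊗4:
  [54, 54, 54]
  [54, 54, 54]
  [81, 74, 81]
Answer: row 3 of A^⊗4 = [81, 74, 81]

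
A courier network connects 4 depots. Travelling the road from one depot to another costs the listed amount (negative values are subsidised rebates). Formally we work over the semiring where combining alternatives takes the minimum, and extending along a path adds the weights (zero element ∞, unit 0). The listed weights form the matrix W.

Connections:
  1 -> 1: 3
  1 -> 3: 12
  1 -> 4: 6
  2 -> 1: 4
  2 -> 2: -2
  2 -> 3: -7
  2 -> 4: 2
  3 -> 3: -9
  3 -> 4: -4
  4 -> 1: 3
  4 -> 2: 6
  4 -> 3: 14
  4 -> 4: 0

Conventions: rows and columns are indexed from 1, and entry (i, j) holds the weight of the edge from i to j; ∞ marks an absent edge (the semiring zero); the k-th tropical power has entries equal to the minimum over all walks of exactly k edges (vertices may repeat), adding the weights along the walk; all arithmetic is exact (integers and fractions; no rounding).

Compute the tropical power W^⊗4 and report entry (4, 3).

W^⊗2:
  [6, 12, 3, 6]
  [2, -4, -16, -11]
  [-1, 2, -18, -13]
  [3, 4, -1, 0]
W^⊗3:
  [9, 10, -6, -1]
  [-8, -6, -25, -20]
  [-10, -7, -27, -22]
  [3, 2, -10, -5]
W^⊗4:
  [2, 5, -15, -10]
  [-17, -14, -34, -29]
  [-19, -16, -36, -31]
  [-2, 0, -19, -14]
Key observation: the optimum is the walk 4->2->3->3->3, with weight 6 + (-7) + (-9) + (-9) = -19.
Optimal value attained by: walk 4->2->3->3->3.
Answer: (W^⊗4)[4][3] = -19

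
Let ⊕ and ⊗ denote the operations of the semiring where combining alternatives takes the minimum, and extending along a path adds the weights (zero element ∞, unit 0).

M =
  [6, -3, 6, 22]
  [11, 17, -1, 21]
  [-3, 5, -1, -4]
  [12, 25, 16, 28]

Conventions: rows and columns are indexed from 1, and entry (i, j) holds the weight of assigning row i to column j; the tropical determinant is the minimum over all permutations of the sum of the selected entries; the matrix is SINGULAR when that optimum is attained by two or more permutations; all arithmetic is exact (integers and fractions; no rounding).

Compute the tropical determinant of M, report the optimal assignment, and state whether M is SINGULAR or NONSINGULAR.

σ = (1, 2, 3, 4): 6 + 17 + (-1) + 28 = 50
σ = (1, 2, 4, 3): 6 + 17 + (-4) + 16 = 35
σ = (1, 3, 2, 4): 6 + (-1) + 5 + 28 = 38
σ = (1, 3, 4, 2): 6 + (-1) + (-4) + 25 = 26
σ = (1, 4, 2, 3): 6 + 21 + 5 + 16 = 48
σ = (1, 4, 3, 2): 6 + 21 + (-1) + 25 = 51
σ = (2, 1, 3, 4): (-3) + 11 + (-1) + 28 = 35
σ = (2, 1, 4, 3): (-3) + 11 + (-4) + 16 = 20
σ = (2, 3, 1, 4): (-3) + (-1) + (-3) + 28 = 21
σ = (2, 3, 4, 1): (-3) + (-1) + (-4) + 12 = 4
σ = (2, 4, 1, 3): (-3) + 21 + (-3) + 16 = 31
σ = (2, 4, 3, 1): (-3) + 21 + (-1) + 12 = 29
σ = (3, 1, 2, 4): 6 + 11 + 5 + 28 = 50
σ = (3, 1, 4, 2): 6 + 11 + (-4) + 25 = 38
σ = (3, 2, 1, 4): 6 + 17 + (-3) + 28 = 48
σ = (3, 2, 4, 1): 6 + 17 + (-4) + 12 = 31
σ = (3, 4, 1, 2): 6 + 21 + (-3) + 25 = 49
σ = (3, 4, 2, 1): 6 + 21 + 5 + 12 = 44
σ = (4, 1, 2, 3): 22 + 11 + 5 + 16 = 54
σ = (4, 1, 3, 2): 22 + 11 + (-1) + 25 = 57
σ = (4, 2, 1, 3): 22 + 17 + (-3) + 16 = 52
σ = (4, 2, 3, 1): 22 + 17 + (-1) + 12 = 50
σ = (4, 3, 1, 2): 22 + (-1) + (-3) + 25 = 43
σ = (4, 3, 2, 1): 22 + (-1) + 5 + 12 = 38
Optimal value attained by: σ = (2, 3, 4, 1).
Answer: det⊕(M) = 4; verdict: NONSINGULAR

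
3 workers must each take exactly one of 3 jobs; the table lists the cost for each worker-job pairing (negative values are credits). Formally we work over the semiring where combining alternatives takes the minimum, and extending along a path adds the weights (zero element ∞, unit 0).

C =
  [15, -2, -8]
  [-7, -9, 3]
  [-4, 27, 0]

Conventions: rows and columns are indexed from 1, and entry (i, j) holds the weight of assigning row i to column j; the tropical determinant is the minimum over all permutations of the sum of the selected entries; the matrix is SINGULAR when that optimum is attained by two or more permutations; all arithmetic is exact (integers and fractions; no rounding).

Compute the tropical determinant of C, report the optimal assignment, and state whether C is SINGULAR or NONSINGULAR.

σ = (1, 2, 3): 15 + (-9) + 0 = 6
σ = (1, 3, 2): 15 + 3 + 27 = 45
σ = (2, 1, 3): (-2) + (-7) + 0 = -9
σ = (2, 3, 1): (-2) + 3 + (-4) = -3
σ = (3, 1, 2): (-8) + (-7) + 27 = 12
σ = (3, 2, 1): (-8) + (-9) + (-4) = -21
Optimal value attained by: σ = (3, 2, 1).
Answer: det⊕(C) = -21; verdict: NONSINGULAR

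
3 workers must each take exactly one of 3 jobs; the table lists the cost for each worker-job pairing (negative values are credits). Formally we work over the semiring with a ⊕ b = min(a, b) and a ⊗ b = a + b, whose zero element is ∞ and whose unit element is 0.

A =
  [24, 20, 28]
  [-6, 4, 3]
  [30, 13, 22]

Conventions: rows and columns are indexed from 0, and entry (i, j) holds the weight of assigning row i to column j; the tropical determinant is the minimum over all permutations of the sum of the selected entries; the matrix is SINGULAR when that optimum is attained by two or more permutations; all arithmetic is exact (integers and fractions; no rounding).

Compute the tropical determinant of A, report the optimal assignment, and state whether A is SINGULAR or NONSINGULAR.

σ = (0, 1, 2): 24 + 4 + 22 = 50
σ = (0, 2, 1): 24 + 3 + 13 = 40
σ = (1, 0, 2): 20 + (-6) + 22 = 36
σ = (1, 2, 0): 20 + 3 + 30 = 53
σ = (2, 0, 1): 28 + (-6) + 13 = 35
σ = (2, 1, 0): 28 + 4 + 30 = 62
Optimal value attained by: σ = (2, 0, 1).
Answer: det⊕(A) = 35; verdict: NONSINGULAR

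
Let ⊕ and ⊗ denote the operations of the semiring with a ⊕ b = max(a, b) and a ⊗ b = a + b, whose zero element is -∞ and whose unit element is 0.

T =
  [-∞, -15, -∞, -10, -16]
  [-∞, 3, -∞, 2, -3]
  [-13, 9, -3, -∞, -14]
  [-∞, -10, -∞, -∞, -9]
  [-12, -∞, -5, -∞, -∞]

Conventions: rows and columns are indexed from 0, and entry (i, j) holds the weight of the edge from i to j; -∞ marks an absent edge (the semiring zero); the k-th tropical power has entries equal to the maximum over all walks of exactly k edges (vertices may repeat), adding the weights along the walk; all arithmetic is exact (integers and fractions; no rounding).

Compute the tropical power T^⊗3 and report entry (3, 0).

T^⊗2:
  [-28, -12, -21, -13, -18]
  [-15, 6, -8, 5, 0]
  [-16, 12, -6, 11, 6]
  [-21, -7, -14, -8, -13]
  [-18, 4, -8, -22, -19]
T^⊗3:
  [-30, -9, -23, -10, -15]
  [-12, 9, -5, 8, 3]
  [-6, 15, 1, 14, 9]
  [-25, -4, -17, -5, -10]
  [-21, 7, -11, 6, 1]
Key observation: the optimum is the walk 3->1->4->0, with weight (-10) + (-3) + (-12) = -25.
Optimal value attained by: walk 3->1->4->0.
Answer: (T^⊗3)[3][0] = -25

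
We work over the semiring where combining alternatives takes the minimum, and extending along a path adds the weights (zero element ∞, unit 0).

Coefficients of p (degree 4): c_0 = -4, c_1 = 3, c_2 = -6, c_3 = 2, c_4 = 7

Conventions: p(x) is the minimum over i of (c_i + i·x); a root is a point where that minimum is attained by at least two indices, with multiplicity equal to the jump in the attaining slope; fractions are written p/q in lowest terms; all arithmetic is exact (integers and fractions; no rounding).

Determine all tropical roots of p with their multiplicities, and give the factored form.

hull edge (i=0, c=-4) to (i=2, c=-6): slope -1, span 2
hull edge (i=2, c=-6) to (i=4, c=7): slope 13/2, span 2
Factored form: p(x) = 7 ⊗ (x ⊕ (-13/2)) ⊗ (x ⊕ (-13/2)) ⊗ (x ⊕ 1) ⊗ (x ⊕ 1)
Answer: roots = -13/2 (mult 2), 1 (mult 2)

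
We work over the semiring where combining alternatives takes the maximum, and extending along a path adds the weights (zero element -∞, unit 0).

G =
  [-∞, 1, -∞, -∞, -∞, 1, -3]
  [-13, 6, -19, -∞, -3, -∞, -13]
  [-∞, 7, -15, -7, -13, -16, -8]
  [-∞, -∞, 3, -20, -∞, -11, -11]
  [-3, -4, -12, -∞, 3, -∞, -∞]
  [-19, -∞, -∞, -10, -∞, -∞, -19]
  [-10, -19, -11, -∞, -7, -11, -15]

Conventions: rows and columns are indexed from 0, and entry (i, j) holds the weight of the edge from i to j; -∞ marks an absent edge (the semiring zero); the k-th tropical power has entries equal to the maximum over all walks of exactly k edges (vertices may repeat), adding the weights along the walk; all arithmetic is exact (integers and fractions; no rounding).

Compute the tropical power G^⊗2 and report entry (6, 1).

G^⊗2:
  [-12, 7, -14, -9, -2, -14, -12]
  [-6, 12, -13, -26, 3, -12, -7]
  [-6, 13, -4, -22, 4, -18, -6]
  [-21, 10, -12, -4, -10, -13, -5]
  [0, 2, -9, -19, 6, -2, -6]
  [-29, -18, -7, -30, -26, -18, -21]
  [-10, -4, -19, -18, -4, -9, -13]
Key observation: the optimum is the walk 6->2->1, with weight (-11) + 7 = -4.
Optimal value attained by: walk 6->2->1.
Answer: (G^⊗2)[6][1] = -4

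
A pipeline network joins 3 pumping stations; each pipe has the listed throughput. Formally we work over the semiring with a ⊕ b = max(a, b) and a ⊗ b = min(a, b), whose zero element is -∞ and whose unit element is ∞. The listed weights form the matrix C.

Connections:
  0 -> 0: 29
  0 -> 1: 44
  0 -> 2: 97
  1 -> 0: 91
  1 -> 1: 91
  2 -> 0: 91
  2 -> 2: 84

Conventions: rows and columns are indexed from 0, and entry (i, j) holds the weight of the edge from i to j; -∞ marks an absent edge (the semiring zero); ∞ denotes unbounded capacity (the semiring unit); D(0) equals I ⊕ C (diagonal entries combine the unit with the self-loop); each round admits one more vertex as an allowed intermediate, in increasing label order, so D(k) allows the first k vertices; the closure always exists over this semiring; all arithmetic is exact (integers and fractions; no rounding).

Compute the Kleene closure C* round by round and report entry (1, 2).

D(0):
  [∞, 44, 97]
  [91, ∞, -∞]
  [91, -∞, ∞]
D(1):
  [∞, 44, 97]
  [91, ∞, 91]
  [91, 44, ∞]
D(2):
  [∞, 44, 97]
  [91, ∞, 91]
  [91, 44, ∞]
D(3):
  [∞, 44, 97]
  [91, ∞, 91]
  [91, 44, ∞]
Answer: C*[1][2] = 91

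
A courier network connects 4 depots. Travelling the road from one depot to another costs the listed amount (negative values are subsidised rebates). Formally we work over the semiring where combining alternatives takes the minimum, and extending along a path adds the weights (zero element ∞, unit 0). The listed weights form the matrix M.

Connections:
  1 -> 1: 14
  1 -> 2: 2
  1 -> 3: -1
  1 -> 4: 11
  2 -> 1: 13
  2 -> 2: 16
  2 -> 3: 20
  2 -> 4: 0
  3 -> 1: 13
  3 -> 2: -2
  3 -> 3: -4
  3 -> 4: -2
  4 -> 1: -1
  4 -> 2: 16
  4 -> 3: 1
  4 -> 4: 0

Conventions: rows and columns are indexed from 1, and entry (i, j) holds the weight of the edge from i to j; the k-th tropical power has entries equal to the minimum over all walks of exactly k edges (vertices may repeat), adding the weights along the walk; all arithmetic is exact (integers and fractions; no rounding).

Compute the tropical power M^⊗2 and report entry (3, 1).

M^⊗2:
  [10, -3, -5, -3]
  [-1, 15, 1, 0]
  [-3, -6, -8, -6]
  [-1, -1, -3, -1]
Key observation: the optimum is the walk 3->4->1, with weight (-2) + (-1) = -3.
Optimal value attained by: walk 3->4->1.
Answer: (M^⊗2)[3][1] = -3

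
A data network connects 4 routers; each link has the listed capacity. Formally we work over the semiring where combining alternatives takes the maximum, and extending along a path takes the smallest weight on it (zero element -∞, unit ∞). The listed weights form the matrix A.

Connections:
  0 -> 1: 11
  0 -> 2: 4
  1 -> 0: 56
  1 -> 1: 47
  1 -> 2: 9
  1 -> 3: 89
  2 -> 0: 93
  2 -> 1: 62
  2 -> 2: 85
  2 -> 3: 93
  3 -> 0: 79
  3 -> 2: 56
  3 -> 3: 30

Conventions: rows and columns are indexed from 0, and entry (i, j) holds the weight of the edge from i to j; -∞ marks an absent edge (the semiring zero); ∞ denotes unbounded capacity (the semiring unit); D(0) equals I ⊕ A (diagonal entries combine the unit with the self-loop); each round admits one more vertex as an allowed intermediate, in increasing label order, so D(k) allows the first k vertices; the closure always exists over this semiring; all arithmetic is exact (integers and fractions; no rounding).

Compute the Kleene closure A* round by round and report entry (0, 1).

D(0):
  [∞, 11, 4, -∞]
  [56, ∞, 9, 89]
  [93, 62, ∞, 93]
  [79, -∞, 56, ∞]
D(1):
  [∞, 11, 4, -∞]
  [56, ∞, 9, 89]
  [93, 62, ∞, 93]
  [79, 11, 56, ∞]
D(2):
  [∞, 11, 9, 11]
  [56, ∞, 9, 89]
  [93, 62, ∞, 93]
  [79, 11, 56, ∞]
D(3):
  [∞, 11, 9, 11]
  [56, ∞, 9, 89]
  [93, 62, ∞, 93]
  [79, 56, 56, ∞]
D(4):
  [∞, 11, 11, 11]
  [79, ∞, 56, 89]
  [93, 62, ∞, 93]
  [79, 56, 56, ∞]
Answer: A*[0][1] = 11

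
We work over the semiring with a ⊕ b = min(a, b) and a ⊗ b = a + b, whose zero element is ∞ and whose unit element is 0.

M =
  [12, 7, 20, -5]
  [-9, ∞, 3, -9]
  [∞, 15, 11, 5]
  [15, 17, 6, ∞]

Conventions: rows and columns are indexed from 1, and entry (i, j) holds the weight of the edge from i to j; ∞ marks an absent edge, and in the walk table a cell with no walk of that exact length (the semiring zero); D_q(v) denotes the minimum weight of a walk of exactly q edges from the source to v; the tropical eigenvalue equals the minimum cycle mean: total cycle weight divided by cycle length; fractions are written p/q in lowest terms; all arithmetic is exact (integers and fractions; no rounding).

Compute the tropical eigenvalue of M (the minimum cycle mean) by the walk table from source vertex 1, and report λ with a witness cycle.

q=0: [0, ∞, ∞, ∞]
q=1: [12, 7, 20, -5]
q=2: [-2, 12, 1, -2]
q=3: [3, 5, 4, -7]
q=4: [-4, 10, -1, -4]
Optimal cycle mean attained by: cycle 1->2->1, total 7 + (-9), length 2.
Answer: λ = -1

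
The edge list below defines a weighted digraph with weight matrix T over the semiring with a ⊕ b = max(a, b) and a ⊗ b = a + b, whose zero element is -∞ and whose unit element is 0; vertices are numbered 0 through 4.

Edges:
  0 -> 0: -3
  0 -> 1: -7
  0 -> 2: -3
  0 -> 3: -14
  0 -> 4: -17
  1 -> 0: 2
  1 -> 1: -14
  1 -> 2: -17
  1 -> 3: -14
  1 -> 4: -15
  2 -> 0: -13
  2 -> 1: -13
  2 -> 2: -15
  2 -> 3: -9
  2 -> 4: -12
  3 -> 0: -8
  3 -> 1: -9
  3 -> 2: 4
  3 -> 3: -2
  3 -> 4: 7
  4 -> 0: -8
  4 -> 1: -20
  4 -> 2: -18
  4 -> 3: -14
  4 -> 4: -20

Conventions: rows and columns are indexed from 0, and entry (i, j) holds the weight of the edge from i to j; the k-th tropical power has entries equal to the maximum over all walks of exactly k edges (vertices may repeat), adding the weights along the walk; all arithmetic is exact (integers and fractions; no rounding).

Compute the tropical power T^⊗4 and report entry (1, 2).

T^⊗2:
  [-5, -10, -6, -12, -7]
  [-1, -5, -1, -12, -7]
  [-11, -18, -5, -11, -2]
  [-1, -9, 2, -4, 5]
  [-11, -15, -10, -16, -7]
T^⊗3:
  [-8, -12, -8, -14, -5]
  [-3, -8, -4, -10, -5]
  [-10, -18, -7, -13, -4]
  [-3, -8, 0, -6, 3]
  [-13, -18, -12, -18, -9]
T^⊗4:
  [-10, -15, -10, -16, -7]
  [-6, -10, -6, -12, -3]
  [-12, -17, -9, -15, -6]
  [-5, -10, -2, -8, 1]
  [-16, -20, -14, -20, -11]
Key observation: the optimum is the walk 1->0->1->0->2, with weight 2 + (-7) + 2 + (-3) = -6.
Optimal value attained by: walk 1->0->1->0->2.
Answer: (T^⊗4)[1][2] = -6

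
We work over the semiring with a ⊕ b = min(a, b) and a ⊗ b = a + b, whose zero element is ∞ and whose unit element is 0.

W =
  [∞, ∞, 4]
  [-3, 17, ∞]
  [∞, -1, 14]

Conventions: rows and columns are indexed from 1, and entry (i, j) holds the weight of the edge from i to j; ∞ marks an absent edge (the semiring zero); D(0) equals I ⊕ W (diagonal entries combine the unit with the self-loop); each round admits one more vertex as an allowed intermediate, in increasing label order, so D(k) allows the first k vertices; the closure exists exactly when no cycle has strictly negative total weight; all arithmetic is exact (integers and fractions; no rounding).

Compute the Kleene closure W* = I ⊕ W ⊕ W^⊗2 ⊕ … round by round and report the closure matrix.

D(0):
  [0, ∞, 4]
  [-3, 0, ∞]
  [∞, -1, 0]
D(1):
  [0, ∞, 4]
  [-3, 0, 1]
  [∞, -1, 0]
D(2):
  [0, ∞, 4]
  [-3, 0, 1]
  [-4, -1, 0]
D(3):
  [0, 3, 4]
  [-3, 0, 1]
  [-4, -1, 0]
Answer: W* = [[0, 3, 4], [-3, 0, 1], [-4, -1, 0]]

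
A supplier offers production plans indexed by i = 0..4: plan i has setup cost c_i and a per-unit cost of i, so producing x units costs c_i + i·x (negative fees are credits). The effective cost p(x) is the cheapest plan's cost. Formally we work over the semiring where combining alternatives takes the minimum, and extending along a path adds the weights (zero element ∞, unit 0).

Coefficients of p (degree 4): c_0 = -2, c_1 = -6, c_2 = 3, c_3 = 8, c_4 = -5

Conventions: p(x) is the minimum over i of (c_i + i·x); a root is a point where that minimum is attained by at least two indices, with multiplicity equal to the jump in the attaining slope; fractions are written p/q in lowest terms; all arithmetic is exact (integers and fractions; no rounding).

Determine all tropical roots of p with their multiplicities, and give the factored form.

hull edge (i=0, c=-2) to (i=1, c=-6): slope -4, span 1
hull edge (i=1, c=-6) to (i=4, c=-5): slope 1/3, span 3
Factored form: p(x) = -5 ⊗ (x ⊕ (-1/3)) ⊗ (x ⊕ (-1/3)) ⊗ (x ⊕ (-1/3)) ⊗ (x ⊕ 4)
Answer: roots = -1/3 (mult 3), 4 (mult 1)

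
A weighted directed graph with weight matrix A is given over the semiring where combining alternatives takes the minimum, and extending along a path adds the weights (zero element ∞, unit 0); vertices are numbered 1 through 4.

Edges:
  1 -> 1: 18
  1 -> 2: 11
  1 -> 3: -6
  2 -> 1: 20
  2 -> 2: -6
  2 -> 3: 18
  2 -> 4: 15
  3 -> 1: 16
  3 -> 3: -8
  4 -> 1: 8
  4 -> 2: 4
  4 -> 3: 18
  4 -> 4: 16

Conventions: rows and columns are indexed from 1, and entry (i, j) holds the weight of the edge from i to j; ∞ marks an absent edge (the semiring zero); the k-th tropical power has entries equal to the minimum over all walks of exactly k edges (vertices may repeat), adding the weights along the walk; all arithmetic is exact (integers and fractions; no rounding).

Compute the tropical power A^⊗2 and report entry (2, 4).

A^⊗2:
  [10, 5, -14, 26]
  [14, -12, 10, 9]
  [8, 27, -16, ∞]
  [24, -2, 2, 19]
Key observation: the optimum is the walk 2->2->4, with weight (-6) + 15 = 9.
Optimal value attained by: walk 2->2->4.
Answer: (A^⊗2)[2][4] = 9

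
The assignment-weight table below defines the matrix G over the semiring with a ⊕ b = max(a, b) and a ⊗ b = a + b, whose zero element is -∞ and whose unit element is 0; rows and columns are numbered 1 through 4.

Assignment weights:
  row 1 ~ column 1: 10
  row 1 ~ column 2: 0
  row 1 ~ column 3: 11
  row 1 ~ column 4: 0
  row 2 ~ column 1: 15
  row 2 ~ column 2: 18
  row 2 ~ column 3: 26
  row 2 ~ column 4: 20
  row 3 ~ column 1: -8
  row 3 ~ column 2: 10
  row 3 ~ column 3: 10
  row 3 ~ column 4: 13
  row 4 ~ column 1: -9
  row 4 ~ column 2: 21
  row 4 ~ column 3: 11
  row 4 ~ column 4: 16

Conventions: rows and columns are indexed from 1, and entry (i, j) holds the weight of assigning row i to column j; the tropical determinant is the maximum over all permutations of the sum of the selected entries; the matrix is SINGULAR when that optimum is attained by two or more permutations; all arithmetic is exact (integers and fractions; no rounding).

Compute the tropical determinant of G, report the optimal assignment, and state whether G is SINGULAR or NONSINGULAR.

σ = (1, 2, 3, 4): 10 + 18 + 10 + 16 = 54
σ = (1, 2, 4, 3): 10 + 18 + 13 + 11 = 52
σ = (1, 3, 2, 4): 10 + 26 + 10 + 16 = 62
σ = (1, 3, 4, 2): 10 + 26 + 13 + 21 = 70
σ = (1, 4, 2, 3): 10 + 20 + 10 + 11 = 51
σ = (1, 4, 3, 2): 10 + 20 + 10 + 21 = 61
σ = (2, 1, 3, 4): 0 + 15 + 10 + 16 = 41
σ = (2, 1, 4, 3): 0 + 15 + 13 + 11 = 39
σ = (2, 3, 1, 4): 0 + 26 + (-8) + 16 = 34
σ = (2, 3, 4, 1): 0 + 26 + 13 + (-9) = 30
σ = (2, 4, 1, 3): 0 + 20 + (-8) + 11 = 23
σ = (2, 4, 3, 1): 0 + 20 + 10 + (-9) = 21
σ = (3, 1, 2, 4): 11 + 15 + 10 + 16 = 52
σ = (3, 1, 4, 2): 11 + 15 + 13 + 21 = 60
σ = (3, 2, 1, 4): 11 + 18 + (-8) + 16 = 37
σ = (3, 2, 4, 1): 11 + 18 + 13 + (-9) = 33
σ = (3, 4, 1, 2): 11 + 20 + (-8) + 21 = 44
σ = (3, 4, 2, 1): 11 + 20 + 10 + (-9) = 32
σ = (4, 1, 2, 3): 0 + 15 + 10 + 11 = 36
σ = (4, 1, 3, 2): 0 + 15 + 10 + 21 = 46
σ = (4, 2, 1, 3): 0 + 18 + (-8) + 11 = 21
σ = (4, 2, 3, 1): 0 + 18 + 10 + (-9) = 19
σ = (4, 3, 1, 2): 0 + 26 + (-8) + 21 = 39
σ = (4, 3, 2, 1): 0 + 26 + 10 + (-9) = 27
Optimal value attained by: σ = (1, 3, 4, 2).
Answer: det⊕(G) = 70; verdict: NONSINGULAR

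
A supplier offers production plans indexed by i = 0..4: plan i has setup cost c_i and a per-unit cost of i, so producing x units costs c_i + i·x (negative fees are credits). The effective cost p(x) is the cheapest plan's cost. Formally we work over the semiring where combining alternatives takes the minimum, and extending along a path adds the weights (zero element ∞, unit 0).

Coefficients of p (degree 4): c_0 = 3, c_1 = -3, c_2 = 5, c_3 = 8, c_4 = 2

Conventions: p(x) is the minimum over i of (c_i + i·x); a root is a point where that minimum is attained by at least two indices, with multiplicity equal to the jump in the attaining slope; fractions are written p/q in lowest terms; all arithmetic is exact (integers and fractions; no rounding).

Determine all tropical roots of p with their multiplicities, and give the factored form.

hull edge (i=0, c=3) to (i=1, c=-3): slope -6, span 1
hull edge (i=1, c=-3) to (i=4, c=2): slope 5/3, span 3
Factored form: p(x) = 2 ⊗ (x ⊕ (-5/3)) ⊗ (x ⊕ (-5/3)) ⊗ (x ⊕ (-5/3)) ⊗ (x ⊕ 6)
Answer: roots = -5/3 (mult 3), 6 (mult 1)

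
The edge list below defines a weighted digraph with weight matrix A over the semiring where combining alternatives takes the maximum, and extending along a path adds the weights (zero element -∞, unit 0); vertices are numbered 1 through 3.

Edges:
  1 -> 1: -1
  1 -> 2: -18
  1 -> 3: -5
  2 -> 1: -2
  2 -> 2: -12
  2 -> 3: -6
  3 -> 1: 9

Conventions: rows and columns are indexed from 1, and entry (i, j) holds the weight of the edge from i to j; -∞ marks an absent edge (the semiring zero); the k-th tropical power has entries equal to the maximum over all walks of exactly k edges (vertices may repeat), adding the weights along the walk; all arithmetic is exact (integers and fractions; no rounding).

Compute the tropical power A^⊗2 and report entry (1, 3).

A^⊗2:
  [4, -19, -6]
  [3, -20, -7]
  [8, -9, 4]
Key observation: the optimum is the walk 1->1->3, with weight (-1) + (-5) = -6.
Optimal value attained by: walk 1->1->3.
Answer: (A^⊗2)[1][3] = -6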